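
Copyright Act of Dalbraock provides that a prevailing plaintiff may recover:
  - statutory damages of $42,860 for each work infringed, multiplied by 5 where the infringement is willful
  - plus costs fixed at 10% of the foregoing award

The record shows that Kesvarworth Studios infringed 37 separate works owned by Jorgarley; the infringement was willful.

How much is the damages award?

$8,722,010

Statutory damages: 37 × $42,860 = $1,585,820
Multiplied by 5: 5 × $1,585,820 = $7,929,100
Costs: 10% of $7,929,100 = $792,910
Award plus costs: $7,929,100 + $792,910 = $8,722,010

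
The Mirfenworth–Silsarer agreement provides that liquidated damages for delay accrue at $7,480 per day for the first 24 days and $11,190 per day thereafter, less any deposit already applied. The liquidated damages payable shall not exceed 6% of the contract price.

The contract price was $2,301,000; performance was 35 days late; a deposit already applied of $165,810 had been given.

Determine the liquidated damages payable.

$136,800

First 24 days: 24 × $7,480 = $179,520
Remaining days: (35 − 24) × $11,190 = $123,090
Accrued per-day damages: $179,520 + $123,090 = $302,610
Less deposit already applied: $302,610 − $165,810 = $136,800
Cap: 6% of $2,301,000 = $138,060
Cap at $138,060: $136,800 is within the cap, no reduction.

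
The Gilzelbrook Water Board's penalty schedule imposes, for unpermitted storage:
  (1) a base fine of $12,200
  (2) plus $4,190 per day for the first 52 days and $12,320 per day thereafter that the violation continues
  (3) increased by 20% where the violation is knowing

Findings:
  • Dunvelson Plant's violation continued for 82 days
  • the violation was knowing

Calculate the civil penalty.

$719,616

First 52 days: 52 × $4,190 = $217,880
Remaining days: (82 − 52) × $12,320 = $369,600
Per-day component: $217,880 + $369,600 = $587,480
Base plus per-day: $12,200 + $587,480 = $599,680
Enhancement: 20% of $599,680 = $119,936
Enhanced fine: $599,680 + $119,936 = $719,616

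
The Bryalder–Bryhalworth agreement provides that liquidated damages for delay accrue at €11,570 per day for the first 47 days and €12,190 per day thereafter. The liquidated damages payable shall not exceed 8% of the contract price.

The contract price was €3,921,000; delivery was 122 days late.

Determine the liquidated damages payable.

Liquidated damages: €313,680

First 47 days: 47 × €11,570 = €543,790
Remaining days: (122 − 47) × €12,190 = €914,250
Accrued per-day damages: €543,790 + €914,250 = €1,458,040
Cap: 8% of €3,921,000 = €313,680
Cap at €313,680: €1,458,040 exceeds the cap → €313,680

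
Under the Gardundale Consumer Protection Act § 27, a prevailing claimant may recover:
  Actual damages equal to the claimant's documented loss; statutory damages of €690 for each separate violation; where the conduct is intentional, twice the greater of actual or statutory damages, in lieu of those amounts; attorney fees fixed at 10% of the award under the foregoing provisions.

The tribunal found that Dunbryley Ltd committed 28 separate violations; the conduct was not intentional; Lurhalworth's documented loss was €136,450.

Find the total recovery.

Total recovery: €171,347

Statutory damages: 28 × €690 = €19,320
Conduct not intentional: the in-lieu enhancement does not apply.
Actual plus statutory damages: €136,450 + €19,320 = €155,770
Attorney fees: 10% of €155,770 = €15,577
Total recovery: €155,770 + €15,577 = €171,347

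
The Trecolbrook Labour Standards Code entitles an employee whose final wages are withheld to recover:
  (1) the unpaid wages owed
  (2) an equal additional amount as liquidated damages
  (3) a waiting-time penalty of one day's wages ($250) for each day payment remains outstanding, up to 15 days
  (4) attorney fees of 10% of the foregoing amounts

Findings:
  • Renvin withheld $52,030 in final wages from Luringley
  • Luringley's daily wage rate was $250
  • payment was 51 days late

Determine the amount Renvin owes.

Liquidated damages (equal amount): $52,030
Penalty days: min(51, 15) = 15
Waiting-time penalty: 15 × $250 = $3,750
Subtotal: $52,030 + $52,030 + $3,750 = $107,810
Attorney fees: 10% of $107,810 = $10,781
Total award: $107,810 + $10,781 = $118,591

$118,591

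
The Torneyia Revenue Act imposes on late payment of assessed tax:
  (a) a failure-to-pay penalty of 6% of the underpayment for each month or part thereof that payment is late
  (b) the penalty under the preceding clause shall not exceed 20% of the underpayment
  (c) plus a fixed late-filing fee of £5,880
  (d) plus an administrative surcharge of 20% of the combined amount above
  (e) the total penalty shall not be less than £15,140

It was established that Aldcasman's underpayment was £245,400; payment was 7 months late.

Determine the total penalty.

Accrued rate: 6% × 7 = 42%, capped at 20% → 20%
Failure-to-pay penalty: 20% of £245,400 = £49,080
Penalty before surcharge: £49,080 + £5,880 = £54,960
Administrative surcharge: 20% of £54,960 = £10,992
Total penalty: £54,960 + £10,992 = £65,952
Minimum £15,140: £65,952 meets the minimum, no increase.

Penalty: £65,952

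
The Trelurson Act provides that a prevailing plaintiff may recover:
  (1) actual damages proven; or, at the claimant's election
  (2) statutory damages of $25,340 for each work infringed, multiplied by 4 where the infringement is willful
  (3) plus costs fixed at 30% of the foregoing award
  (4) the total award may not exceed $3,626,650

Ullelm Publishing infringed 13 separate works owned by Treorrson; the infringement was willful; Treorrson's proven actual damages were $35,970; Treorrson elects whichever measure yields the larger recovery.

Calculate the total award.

Statutory damages: 13 × $25,340 = $329,420
Multiplied by 4: 4 × $329,420 = $1,317,680
Greater of actual damages ($35,970) or enhanced statutory damages ($1,317,680): $1,317,680
Costs: 30% of $1,317,680 = $395,304
Award plus costs: $1,317,680 + $395,304 = $1,712,984
Cap at $3,626,650: $1,712,984 is within the cap, no reduction.

$1,712,984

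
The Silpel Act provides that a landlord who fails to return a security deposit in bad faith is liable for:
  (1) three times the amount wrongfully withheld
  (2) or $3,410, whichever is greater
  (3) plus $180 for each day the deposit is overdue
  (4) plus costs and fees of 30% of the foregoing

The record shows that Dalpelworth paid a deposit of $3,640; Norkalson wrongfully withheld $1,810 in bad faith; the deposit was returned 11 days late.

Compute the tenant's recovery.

$9,633

Trebled: 3 × $1,810 = $5,430
Minimum $3,410: $5,430 meets the minimum, no increase.
Late-return penalty: 11 × $180 = $1,980
Damages plus late penalty: $5,430 + $1,980 = $7,410
Costs and fees: 30% of $7,410 = $2,223
Total recovery: $7,410 + $2,223 = $9,633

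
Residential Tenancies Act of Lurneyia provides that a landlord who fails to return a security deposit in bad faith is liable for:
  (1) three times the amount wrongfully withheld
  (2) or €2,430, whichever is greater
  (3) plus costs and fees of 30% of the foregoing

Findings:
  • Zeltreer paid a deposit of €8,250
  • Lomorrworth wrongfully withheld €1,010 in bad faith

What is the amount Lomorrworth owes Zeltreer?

€3,939

Trebled: 3 × €1,010 = €3,030
Minimum €2,430: €3,030 meets the minimum, no increase.
Costs and fees: 30% of €3,030 = €909
Total recovery: €3,030 + €909 = €3,939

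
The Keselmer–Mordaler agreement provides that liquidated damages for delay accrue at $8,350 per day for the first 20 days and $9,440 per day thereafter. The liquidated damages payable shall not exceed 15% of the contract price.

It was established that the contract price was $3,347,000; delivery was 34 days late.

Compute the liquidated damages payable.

$299,160

First 20 days: 20 × $8,350 = $167,000
Remaining days: (34 − 20) × $9,440 = $132,160
Accrued per-day damages: $167,000 + $132,160 = $299,160
Cap: 15% of $3,347,000 = $502,050
Cap at $502,050: $299,160 is within the cap, no reduction.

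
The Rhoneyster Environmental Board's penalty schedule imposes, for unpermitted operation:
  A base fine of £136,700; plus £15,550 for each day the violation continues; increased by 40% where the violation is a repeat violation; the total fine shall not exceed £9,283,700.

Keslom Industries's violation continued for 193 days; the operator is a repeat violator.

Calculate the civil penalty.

Civil penalty: £4,392,990

Per-day component: 193 × £15,550 = £3,001,150
Base plus per-day: £136,700 + £3,001,150 = £3,137,850
Enhancement: 40% of £3,137,850 = £1,255,140
Enhanced fine: £3,137,850 + £1,255,140 = £4,392,990
Cap at £9,283,700: £4,392,990 is within the cap, no reduction.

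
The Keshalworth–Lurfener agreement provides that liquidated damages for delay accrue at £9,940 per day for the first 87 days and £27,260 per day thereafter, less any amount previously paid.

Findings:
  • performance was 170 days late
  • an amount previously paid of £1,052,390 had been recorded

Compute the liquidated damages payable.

£2,074,970

First 87 days: 87 × £9,940 = £864,780
Remaining days: (170 − 87) × £27,260 = £2,262,580
Accrued per-day damages: £864,780 + £2,262,580 = £3,127,360
Less amount previously paid: £3,127,360 − £1,052,390 = £2,074,970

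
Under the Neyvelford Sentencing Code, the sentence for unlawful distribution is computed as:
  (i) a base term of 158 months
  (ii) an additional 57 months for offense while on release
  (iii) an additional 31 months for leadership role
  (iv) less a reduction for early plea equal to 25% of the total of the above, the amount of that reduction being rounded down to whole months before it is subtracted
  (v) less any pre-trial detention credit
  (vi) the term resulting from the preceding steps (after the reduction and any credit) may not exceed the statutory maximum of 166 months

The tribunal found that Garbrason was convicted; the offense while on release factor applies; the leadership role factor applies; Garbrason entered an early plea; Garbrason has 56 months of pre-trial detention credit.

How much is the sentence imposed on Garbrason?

Sentence: 129 months

Offense while on release enhancement: +57 months
Leadership role enhancement: +31 months
Adjusted term: 158 months + 57 months + 31 months = 246 months
Early plea reduction: 25% of 246 months = 61 months (rounded down)
After reduction: 246 − 61 = 185 months
Less pre-trial detention credit: 185 months − 56 months = 129 months
Cap at 166 months: 129 months is within the cap, no reduction.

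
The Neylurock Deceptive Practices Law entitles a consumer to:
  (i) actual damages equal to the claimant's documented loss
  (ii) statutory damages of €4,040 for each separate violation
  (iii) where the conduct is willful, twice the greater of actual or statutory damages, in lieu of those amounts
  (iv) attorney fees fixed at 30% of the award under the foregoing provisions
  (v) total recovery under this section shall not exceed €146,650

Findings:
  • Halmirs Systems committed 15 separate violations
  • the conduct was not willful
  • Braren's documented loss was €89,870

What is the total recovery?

€146,650

Statutory damages: 15 × €4,040 = €60,600
Conduct not willful: the in-lieu enhancement does not apply.
Actual plus statutory damages: €89,870 + €60,600 = €150,470
Attorney fees: 30% of €150,470 = €45,141
Total before cap: €150,470 + €45,141 = €195,611
Cap at €146,650: €195,611 exceeds the cap → €146,650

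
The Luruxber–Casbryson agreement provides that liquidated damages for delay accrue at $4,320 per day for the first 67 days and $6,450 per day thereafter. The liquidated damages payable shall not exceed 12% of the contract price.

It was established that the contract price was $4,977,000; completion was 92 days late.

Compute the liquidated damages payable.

First 67 days: 67 × $4,320 = $289,440
Remaining days: (92 − 67) × $6,450 = $161,250
Accrued per-day damages: $289,440 + $161,250 = $450,690
Cap: 12% of $4,977,000 = $597,240
Cap at $597,240: $450,690 is within the cap, no reduction.

$450,690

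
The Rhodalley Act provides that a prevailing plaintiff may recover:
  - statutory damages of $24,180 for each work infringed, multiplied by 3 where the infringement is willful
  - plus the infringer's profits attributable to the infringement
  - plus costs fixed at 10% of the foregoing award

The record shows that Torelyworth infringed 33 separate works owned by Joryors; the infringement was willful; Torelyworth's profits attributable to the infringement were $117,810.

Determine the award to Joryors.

Statutory damages: 33 × $24,180 = $797,940
Trebled: 3 × $797,940 = $2,393,820
Combined award: $2,393,820 + $117,810 = $2,511,630
Costs: 10% of $2,511,630 = $251,163
Award plus costs: $2,511,630 + $251,163 = $2,762,793

$2,762,793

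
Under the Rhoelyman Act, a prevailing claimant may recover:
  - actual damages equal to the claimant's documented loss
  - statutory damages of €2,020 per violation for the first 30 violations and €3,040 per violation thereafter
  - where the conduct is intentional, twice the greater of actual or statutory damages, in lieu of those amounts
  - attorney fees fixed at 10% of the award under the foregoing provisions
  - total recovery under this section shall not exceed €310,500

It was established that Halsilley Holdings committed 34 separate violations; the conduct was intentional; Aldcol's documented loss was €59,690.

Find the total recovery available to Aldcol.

First 30 violations: 30 × €2,020 = €60,600
Remaining violations: (34 − 30) × €3,040 = €12,160
Statutory damages: €60,600 + €12,160 = €72,760
Greater of actual damages (€59,690) or statutory damages (€72,760): €72,760
Doubled: 2 × €72,760 = €145,520
Attorney fees: 10% of €145,520 = €14,552
Total before cap: €145,520 + €14,552 = €160,072
Cap at €310,500: €160,072 is within the cap, no reduction.

Total recovery: €160,072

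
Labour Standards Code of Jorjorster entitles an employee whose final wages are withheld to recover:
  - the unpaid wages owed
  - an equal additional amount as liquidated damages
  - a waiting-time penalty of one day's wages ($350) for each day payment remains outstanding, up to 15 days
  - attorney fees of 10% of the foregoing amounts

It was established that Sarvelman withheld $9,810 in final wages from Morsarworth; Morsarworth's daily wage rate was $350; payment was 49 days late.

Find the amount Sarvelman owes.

$27,357

Liquidated damages (equal amount): $9,810
Penalty days: min(49, 15) = 15
Waiting-time penalty: 15 × $350 = $5,250
Subtotal: $9,810 + $9,810 + $5,250 = $24,870
Attorney fees: 10% of $24,870 = $2,487
Total award: $24,870 + $2,487 = $27,357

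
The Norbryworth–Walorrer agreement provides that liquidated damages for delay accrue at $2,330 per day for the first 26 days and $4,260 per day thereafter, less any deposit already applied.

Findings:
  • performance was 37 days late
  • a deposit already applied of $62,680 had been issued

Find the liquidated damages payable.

First 26 days: 26 × $2,330 = $60,580
Remaining days: (37 − 26) × $4,260 = $46,860
Accrued per-day damages: $60,580 + $46,860 = $107,440
Less deposit already applied: $107,440 − $62,680 = $44,760

Liquidated damages: $44,760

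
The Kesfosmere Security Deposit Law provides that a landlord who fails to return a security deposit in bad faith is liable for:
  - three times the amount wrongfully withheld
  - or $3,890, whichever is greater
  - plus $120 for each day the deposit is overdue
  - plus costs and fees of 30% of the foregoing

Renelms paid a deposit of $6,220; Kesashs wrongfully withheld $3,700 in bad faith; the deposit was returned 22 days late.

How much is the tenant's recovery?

Trebled: 3 × $3,700 = $11,100
Minimum $3,890: $11,100 meets the minimum, no increase.
Late-return penalty: 22 × $120 = $2,640
Damages plus late penalty: $11,100 + $2,640 = $13,740
Costs and fees: 30% of $13,740 = $4,122
Total recovery: $13,740 + $4,122 = $17,862

$17,862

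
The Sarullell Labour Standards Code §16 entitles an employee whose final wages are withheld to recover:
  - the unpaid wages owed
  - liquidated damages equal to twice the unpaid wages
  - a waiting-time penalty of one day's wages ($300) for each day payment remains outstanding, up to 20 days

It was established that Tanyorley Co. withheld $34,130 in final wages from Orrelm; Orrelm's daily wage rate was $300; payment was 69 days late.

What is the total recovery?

Doubled: 2 × $34,130 = $68,260
Penalty days: min(69, 20) = 20
Waiting-time penalty: 20 × $300 = $6,000
Total award: $34,130 + $68,260 + $6,000 = $108,390

Total award: $108,390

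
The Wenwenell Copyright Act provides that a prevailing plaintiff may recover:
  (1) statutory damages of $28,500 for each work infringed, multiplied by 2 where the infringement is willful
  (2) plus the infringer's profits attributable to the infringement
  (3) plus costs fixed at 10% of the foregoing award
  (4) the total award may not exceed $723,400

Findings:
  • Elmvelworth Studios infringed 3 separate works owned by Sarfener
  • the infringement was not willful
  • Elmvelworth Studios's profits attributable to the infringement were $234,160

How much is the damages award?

Statutory damages: 3 × $28,500 = $85,500
Infringement not willful: no ×2 enhancement.
Combined award: $85,500 + $234,160 = $319,660
Costs: 10% of $319,660 = $31,966
Award plus costs: $319,660 + $31,966 = $351,626
Cap at $723,400: $351,626 is within the cap, no reduction.

$351,626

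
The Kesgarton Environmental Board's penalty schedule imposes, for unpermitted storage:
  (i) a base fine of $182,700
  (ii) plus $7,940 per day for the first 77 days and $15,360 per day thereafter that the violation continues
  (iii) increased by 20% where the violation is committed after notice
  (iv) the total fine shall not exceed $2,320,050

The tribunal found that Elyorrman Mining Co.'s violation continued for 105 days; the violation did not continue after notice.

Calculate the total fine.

First 77 days: 77 × $7,940 = $611,380
Remaining days: (105 − 77) × $15,360 = $430,080
Per-day component: $611,380 + $430,080 = $1,041,460
Base plus per-day: $182,700 + $1,041,460 = $1,224,160
The violation did not continue after notice: no 20% increase.
Cap at $2,320,050: $1,224,160 is within the cap, no reduction.

$1,224,160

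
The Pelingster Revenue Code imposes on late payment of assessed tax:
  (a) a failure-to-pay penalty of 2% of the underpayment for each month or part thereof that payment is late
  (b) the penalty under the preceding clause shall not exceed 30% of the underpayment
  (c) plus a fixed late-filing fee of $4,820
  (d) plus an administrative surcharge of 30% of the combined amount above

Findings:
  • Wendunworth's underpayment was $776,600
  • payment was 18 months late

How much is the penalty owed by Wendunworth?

Accrued rate: 2% × 18 = 36%, capped at 30% → 30%
Failure-to-pay penalty: 30% of $776,600 = $232,980
Penalty before surcharge: $232,980 + $4,820 = $237,800
Administrative surcharge: 30% of $237,800 = $71,340
Total penalty: $237,800 + $71,340 = $309,140

Penalty: $309,140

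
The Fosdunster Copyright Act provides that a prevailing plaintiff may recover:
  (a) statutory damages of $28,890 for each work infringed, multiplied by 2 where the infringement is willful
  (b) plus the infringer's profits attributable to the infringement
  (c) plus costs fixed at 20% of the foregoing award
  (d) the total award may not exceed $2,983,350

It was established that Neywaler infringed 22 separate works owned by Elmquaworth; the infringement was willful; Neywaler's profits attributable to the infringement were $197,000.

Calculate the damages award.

Award: $1,761,792

Statutory damages: 22 × $28,890 = $635,580
Doubled: 2 × $635,580 = $1,271,160
Combined award: $1,271,160 + $197,000 = $1,468,160
Costs: 20% of $1,468,160 = $293,632
Award plus costs: $1,468,160 + $293,632 = $1,761,792
Cap at $2,983,350: $1,761,792 is within the cap, no reduction.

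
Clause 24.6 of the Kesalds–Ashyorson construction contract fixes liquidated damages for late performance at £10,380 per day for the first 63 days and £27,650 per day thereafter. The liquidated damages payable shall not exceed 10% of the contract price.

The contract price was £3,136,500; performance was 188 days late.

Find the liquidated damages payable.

First 63 days: 63 × £10,380 = £653,940
Remaining days: (188 − 63) × £27,650 = £3,456,250
Accrued per-day damages: £653,940 + £3,456,250 = £4,110,190
Cap: 10% of £3,136,500 = £313,650
Cap at £313,650: £4,110,190 exceeds the cap → £313,650

£313,650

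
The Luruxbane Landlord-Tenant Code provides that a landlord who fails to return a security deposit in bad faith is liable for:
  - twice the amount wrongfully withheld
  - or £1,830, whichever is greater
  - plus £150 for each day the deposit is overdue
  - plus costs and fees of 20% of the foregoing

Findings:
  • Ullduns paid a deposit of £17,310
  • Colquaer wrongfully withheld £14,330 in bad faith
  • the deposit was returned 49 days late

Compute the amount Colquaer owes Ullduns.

£43,212

Doubled: 2 × £14,330 = £28,660
Minimum £1,830: £28,660 meets the minimum, no increase.
Late-return penalty: 49 × £150 = £7,350
Damages plus late penalty: £28,660 + £7,350 = £36,010
Costs and fees: 20% of £36,010 = £7,202
Total recovery: £36,010 + £7,202 = £43,212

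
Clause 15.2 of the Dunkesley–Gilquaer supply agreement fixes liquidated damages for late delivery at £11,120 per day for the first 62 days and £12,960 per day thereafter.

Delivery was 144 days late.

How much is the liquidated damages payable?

First 62 days: 62 × £11,120 = £689,440
Remaining days: (144 − 62) × £12,960 = £1,062,720
Accrued per-day damages: £689,440 + £1,062,720 = £1,752,160

£1,752,160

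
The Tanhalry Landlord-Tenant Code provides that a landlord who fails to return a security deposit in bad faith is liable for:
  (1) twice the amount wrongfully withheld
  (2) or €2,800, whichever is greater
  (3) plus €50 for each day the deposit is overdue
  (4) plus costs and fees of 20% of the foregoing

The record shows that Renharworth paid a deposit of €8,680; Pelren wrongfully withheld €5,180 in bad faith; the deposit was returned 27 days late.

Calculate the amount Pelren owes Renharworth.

Doubled: 2 × €5,180 = €10,360
Minimum €2,800: €10,360 meets the minimum, no increase.
Late-return penalty: 27 × €50 = €1,350
Damages plus late penalty: €10,360 + €1,350 = €11,710
Costs and fees: 20% of €11,710 = €2,342
Total recovery: €11,710 + €2,342 = €14,052

Recovery: €14,052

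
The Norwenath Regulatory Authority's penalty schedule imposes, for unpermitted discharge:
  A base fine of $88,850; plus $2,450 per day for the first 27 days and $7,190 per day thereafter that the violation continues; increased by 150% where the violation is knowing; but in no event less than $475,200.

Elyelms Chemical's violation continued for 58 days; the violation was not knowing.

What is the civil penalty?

First 27 days: 27 × $2,450 = $66,150
Remaining days: (58 − 27) × $7,190 = $222,890
Per-day component: $66,150 + $222,890 = $289,040
Base plus per-day: $88,850 + $289,040 = $377,890
The violation was not knowing: no 150% increase.
Minimum $475,200: $377,890 is below the minimum → $475,200

$475,200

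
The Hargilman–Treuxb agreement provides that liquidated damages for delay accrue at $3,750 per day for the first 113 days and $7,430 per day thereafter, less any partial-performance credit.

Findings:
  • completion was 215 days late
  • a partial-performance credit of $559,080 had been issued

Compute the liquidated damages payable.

$622,530

First 113 days: 113 × $3,750 = $423,750
Remaining days: (215 − 113) × $7,430 = $757,860
Accrued per-day damages: $423,750 + $757,860 = $1,181,610
Less partial-performance credit: $1,181,610 − $559,080 = $622,530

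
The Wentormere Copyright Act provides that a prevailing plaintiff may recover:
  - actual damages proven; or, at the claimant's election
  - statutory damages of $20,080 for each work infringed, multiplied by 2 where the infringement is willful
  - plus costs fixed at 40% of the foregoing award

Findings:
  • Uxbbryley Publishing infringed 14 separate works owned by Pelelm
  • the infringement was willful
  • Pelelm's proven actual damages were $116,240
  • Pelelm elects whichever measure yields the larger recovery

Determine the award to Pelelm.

Award: $787,136

Statutory damages: 14 × $20,080 = $281,120
Doubled: 2 × $281,120 = $562,240
Greater of actual damages ($116,240) or enhanced statutory damages ($562,240): $562,240
Costs: 40% of $562,240 = $224,896
Award plus costs: $562,240 + $224,896 = $787,136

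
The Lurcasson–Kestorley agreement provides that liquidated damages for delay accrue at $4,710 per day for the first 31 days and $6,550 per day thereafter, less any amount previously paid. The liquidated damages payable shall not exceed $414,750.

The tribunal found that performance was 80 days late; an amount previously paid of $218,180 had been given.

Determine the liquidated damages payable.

First 31 days: 31 × $4,710 = $146,010
Remaining days: (80 − 31) × $6,550 = $320,950
Accrued per-day damages: $146,010 + $320,950 = $466,960
Less amount previously paid: $466,960 − $218,180 = $248,780
Cap at $414,750: $248,780 is within the cap, no reduction.

Liquidated damages: $248,780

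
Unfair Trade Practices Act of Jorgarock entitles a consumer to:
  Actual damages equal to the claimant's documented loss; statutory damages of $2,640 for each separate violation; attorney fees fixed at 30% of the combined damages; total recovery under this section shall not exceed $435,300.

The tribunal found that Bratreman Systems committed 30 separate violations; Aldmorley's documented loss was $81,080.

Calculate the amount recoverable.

$208,364

Statutory damages: 30 × $2,640 = $79,200
Combined damages: $81,080 + $79,200 = $160,280
Attorney fees: 30% of $160,280 = $48,084
Total before cap: $160,280 + $48,084 = $208,364
Cap at $435,300: $208,364 is within the cap, no reduction.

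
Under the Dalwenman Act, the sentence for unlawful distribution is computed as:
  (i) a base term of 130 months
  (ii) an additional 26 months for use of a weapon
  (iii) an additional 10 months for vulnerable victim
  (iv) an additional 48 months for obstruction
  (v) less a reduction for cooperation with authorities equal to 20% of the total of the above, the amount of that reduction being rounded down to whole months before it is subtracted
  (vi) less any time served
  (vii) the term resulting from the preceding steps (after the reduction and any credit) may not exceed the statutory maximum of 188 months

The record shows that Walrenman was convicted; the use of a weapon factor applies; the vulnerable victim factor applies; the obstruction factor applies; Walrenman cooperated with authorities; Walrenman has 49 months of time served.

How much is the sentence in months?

123 months

Use of a weapon enhancement: +26 months
Vulnerable victim enhancement: +10 months
Obstruction enhancement: +48 months
Adjusted term: 130 months + 26 months + 10 months + 48 months = 214 months
Cooperation with authorities reduction: 20% of 214 months = 42 months (rounded down)
After reduction: 214 − 42 = 172 months
Less time served: 172 months − 49 months = 123 months
Cap at 188 months: 123 months is within the cap, no reduction.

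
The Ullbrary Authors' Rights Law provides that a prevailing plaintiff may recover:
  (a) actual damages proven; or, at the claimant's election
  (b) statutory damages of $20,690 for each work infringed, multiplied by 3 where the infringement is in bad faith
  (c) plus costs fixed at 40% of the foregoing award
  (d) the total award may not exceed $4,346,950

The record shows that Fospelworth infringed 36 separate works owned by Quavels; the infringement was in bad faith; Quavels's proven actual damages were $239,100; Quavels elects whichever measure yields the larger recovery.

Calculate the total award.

$3,128,328

Statutory damages: 36 × $20,690 = $744,840
Trebled: 3 × $744,840 = $2,234,520
Greater of actual damages ($239,100) or enhanced statutory damages ($2,234,520): $2,234,520
Costs: 40% of $2,234,520 = $893,808
Award plus costs: $2,234,520 + $893,808 = $3,128,328
Cap at $4,346,950: $3,128,328 is within the cap, no reduction.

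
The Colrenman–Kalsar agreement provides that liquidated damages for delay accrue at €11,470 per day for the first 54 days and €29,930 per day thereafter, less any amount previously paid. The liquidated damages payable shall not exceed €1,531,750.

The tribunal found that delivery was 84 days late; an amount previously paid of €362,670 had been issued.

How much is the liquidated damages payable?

Liquidated damages: €1,154,610

First 54 days: 54 × €11,470 = €619,380
Remaining days: (84 − 54) × €29,930 = €897,900
Accrued per-day damages: €619,380 + €897,900 = €1,517,280
Less amount previously paid: €1,517,280 − €362,670 = €1,154,610
Cap at €1,531,750: €1,154,610 is within the cap, no reduction.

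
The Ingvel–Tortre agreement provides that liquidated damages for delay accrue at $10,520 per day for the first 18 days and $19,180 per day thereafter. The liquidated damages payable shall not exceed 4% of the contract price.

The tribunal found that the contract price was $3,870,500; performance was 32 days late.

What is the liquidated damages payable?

$154,820

First 18 days: 18 × $10,520 = $189,360
Remaining days: (32 − 18) × $19,180 = $268,520
Accrued per-day damages: $189,360 + $268,520 = $457,880
Cap: 4% of $3,870,500 = $154,820
Cap at $154,820: $457,880 exceeds the cap → $154,820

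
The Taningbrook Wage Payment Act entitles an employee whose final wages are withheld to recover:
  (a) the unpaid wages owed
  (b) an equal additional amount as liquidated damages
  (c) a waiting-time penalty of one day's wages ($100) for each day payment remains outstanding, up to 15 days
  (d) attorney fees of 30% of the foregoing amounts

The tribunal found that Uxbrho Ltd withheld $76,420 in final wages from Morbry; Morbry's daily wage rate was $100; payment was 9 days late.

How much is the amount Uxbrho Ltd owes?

Liquidated damages (equal amount): $76,420
Penalty days: min(9, 15) = 9
Waiting-time penalty: 9 × $100 = $900
Subtotal: $76,420 + $76,420 + $900 = $153,740
Attorney fees: 30% of $153,740 = $46,122
Total award: $153,740 + $46,122 = $199,862

$199,862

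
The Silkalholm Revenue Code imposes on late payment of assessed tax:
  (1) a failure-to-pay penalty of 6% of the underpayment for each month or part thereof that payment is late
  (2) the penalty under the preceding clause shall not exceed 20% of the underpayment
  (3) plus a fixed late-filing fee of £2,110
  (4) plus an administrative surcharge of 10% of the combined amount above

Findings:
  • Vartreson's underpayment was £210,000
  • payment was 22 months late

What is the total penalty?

Accrued rate: 6% × 22 = 132%, capped at 20% → 20%
Failure-to-pay penalty: 20% of £210,000 = £42,000
Penalty before surcharge: £42,000 + £2,110 = £44,110
Administrative surcharge: 10% of £44,110 = £4,411
Total penalty: £44,110 + £4,411 = £48,521

Penalty: £48,521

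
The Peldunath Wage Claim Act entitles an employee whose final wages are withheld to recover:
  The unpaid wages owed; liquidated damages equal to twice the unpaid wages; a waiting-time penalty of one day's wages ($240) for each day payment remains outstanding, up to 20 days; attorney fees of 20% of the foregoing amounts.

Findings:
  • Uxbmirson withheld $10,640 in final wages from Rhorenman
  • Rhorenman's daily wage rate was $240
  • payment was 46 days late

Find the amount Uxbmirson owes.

Doubled: 2 × $10,640 = $21,280
Penalty days: min(46, 20) = 20
Waiting-time penalty: 20 × $240 = $4,800
Subtotal: $10,640 + $21,280 + $4,800 = $36,720
Attorney fees: 20% of $36,720 = $7,344
Total award: $36,720 + $7,344 = $44,064

$44,064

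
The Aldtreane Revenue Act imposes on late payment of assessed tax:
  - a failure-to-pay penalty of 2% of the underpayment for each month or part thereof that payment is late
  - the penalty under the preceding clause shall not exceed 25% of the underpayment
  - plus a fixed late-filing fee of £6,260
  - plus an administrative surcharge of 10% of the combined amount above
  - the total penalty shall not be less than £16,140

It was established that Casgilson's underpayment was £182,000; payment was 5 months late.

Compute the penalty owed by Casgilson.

Accrued rate: 2% × 5 = 10%, capped at 25% → 10%
Failure-to-pay penalty: 10% of £182,000 = £18,200
Penalty before surcharge: £18,200 + £6,260 = £24,460
Administrative surcharge: 10% of £24,460 = £2,446
Total penalty: £24,460 + £2,446 = £26,906
Minimum £16,140: £26,906 meets the minimum, no increase.

£26,906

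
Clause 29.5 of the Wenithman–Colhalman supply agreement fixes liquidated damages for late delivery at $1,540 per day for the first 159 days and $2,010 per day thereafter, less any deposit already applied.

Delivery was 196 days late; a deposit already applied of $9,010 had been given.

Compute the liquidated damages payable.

First 159 days: 159 × $1,540 = $244,860
Remaining days: (196 − 159) × $2,010 = $74,370
Accrued per-day damages: $244,860 + $74,370 = $319,230
Less deposit already applied: $319,230 − $9,010 = $310,220

$310,220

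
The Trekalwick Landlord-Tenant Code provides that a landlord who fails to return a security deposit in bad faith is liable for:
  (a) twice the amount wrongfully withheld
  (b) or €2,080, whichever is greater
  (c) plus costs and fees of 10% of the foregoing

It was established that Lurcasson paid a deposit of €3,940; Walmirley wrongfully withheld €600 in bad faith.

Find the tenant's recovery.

€2,288

Doubled: 2 × €600 = €1,200
Minimum €2,080: €1,200 is below the minimum → €2,080
Costs and fees: 10% of €2,080 = €208
Total recovery: €2,080 + €208 = €2,288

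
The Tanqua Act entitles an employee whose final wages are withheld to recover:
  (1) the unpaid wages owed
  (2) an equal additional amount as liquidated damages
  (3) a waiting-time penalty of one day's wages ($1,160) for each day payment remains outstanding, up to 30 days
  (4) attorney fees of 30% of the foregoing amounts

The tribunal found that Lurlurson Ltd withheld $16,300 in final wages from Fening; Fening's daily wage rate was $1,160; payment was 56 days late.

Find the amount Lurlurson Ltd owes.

Total award: $87,620

Liquidated damages (equal amount): $16,300
Penalty days: min(56, 30) = 30
Waiting-time penalty: 30 × $1,160 = $34,800
Subtotal: $16,300 + $16,300 + $34,800 = $67,400
Attorney fees: 30% of $67,400 = $20,220
Total award: $67,400 + $20,220 = $87,620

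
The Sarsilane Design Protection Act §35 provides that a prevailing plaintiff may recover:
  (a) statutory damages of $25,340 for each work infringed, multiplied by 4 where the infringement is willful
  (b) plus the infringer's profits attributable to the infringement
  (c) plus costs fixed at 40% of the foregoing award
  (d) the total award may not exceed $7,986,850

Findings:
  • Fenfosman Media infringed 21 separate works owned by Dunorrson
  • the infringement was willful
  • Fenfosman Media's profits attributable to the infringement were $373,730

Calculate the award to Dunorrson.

$3,503,206

Statutory damages: 21 × $25,340 = $532,140
Multiplied by 4: 4 × $532,140 = $2,128,560
Combined award: $2,128,560 + $373,730 = $2,502,290
Costs: 40% of $2,502,290 = $1,000,916
Award plus costs: $2,502,290 + $1,000,916 = $3,503,206
Cap at $7,986,850: $3,503,206 is within the cap, no reduction.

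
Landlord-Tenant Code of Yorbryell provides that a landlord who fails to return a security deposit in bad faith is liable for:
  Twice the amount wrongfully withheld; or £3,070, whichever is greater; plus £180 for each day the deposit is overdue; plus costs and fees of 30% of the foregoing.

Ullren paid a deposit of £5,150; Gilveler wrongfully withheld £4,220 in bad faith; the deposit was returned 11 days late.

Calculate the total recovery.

Recovery: £13,546

Doubled: 2 × £4,220 = £8,440
Minimum £3,070: £8,440 meets the minimum, no increase.
Late-return penalty: 11 × £180 = £1,980
Damages plus late penalty: £8,440 + £1,980 = £10,420
Costs and fees: 30% of £10,420 = £3,126
Total recovery: £10,420 + £3,126 = £13,546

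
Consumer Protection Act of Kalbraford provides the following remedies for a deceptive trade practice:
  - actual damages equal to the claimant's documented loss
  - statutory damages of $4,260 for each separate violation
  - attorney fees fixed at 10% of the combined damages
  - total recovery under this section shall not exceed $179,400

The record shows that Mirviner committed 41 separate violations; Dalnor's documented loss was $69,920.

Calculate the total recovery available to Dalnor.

Statutory damages: 41 × $4,260 = $174,660
Combined damages: $69,920 + $174,660 = $244,580
Attorney fees: 10% of $244,580 = $24,458
Total before cap: $244,580 + $24,458 = $269,038
Cap at $179,400: $269,038 exceeds the cap → $179,400

Total recovery: $179,400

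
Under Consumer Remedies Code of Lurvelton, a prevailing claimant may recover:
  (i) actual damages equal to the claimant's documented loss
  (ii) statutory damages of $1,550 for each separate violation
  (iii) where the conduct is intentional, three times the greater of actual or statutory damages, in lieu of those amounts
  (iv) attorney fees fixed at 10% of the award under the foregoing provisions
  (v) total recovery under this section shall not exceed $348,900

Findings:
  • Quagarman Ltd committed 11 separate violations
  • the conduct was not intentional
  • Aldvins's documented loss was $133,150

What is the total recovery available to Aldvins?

Statutory damages: 11 × $1,550 = $17,050
Conduct not intentional: the in-lieu enhancement does not apply.
Actual plus statutory damages: $133,150 + $17,050 = $150,200
Attorney fees: 10% of $150,200 = $15,020
Total before cap: $150,200 + $15,020 = $165,220
Cap at $348,900: $165,220 is within the cap, no reduction.

$165,220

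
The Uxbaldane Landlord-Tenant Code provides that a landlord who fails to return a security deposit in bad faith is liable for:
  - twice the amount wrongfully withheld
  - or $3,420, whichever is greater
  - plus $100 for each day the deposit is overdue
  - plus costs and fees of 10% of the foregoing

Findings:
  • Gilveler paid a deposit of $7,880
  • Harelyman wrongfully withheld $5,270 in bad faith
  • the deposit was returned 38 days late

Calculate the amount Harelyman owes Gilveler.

Recovery: $15,774

Doubled: 2 × $5,270 = $10,540
Minimum $3,420: $10,540 meets the minimum, no increase.
Late-return penalty: 38 × $100 = $3,800
Damages plus late penalty: $10,540 + $3,800 = $14,340
Costs and fees: 10% of $14,340 = $1,434
Total recovery: $14,340 + $1,434 = $15,774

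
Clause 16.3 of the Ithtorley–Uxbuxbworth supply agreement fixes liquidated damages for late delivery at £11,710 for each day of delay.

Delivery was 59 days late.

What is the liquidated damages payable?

Per-day damages: 59 × £11,710 = £690,890

£690,890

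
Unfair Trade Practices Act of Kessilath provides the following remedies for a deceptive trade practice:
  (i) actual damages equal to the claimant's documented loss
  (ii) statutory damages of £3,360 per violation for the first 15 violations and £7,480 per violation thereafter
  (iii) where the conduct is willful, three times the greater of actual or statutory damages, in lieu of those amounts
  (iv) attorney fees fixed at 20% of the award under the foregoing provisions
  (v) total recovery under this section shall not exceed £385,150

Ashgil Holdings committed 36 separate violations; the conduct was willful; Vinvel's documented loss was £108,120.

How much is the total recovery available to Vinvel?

First 15 violations: 15 × £3,360 = £50,400
Remaining violations: (36 − 15) × £7,480 = £157,080
Statutory damages: £50,400 + £157,080 = £207,480
Greater of actual damages (£108,120) or statutory damages (£207,480): £207,480
Trebled: 3 × £207,480 = £622,440
Attorney fees: 20% of £622,440 = £124,488
Total before cap: £622,440 + £124,488 = £746,928
Cap at £385,150: £746,928 exceeds the cap → £385,150

£385,150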